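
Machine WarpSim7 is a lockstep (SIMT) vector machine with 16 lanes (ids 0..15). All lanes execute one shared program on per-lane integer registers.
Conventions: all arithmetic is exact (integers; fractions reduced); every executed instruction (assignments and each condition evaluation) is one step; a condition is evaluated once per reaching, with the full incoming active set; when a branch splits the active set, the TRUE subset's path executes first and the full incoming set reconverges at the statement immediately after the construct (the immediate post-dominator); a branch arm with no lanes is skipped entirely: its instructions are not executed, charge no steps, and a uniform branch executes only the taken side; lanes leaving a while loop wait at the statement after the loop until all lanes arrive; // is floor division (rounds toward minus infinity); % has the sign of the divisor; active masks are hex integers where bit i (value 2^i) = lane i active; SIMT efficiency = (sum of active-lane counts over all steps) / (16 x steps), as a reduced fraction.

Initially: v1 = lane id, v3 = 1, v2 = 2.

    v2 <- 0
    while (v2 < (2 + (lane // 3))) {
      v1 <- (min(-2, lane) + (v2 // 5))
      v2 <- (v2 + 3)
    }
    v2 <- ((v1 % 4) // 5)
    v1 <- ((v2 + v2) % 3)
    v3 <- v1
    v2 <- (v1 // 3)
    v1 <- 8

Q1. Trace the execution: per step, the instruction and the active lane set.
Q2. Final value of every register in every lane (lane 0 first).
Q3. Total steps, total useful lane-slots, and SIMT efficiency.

step 0: v2 <- 0                      0xffff
step 1: eval (v2 < (2 + (lane // 3))) 0xffff
step 2: v1 <- (min(-2, lane) + (v2 // 5)) 0xffff
step 3: v2 <- (v2 + 3)               0xffff
step 4: eval (v2 < (2 + (lane // 3))) 0xffff
step 5: v1 <- (min(-2, lane) + (v2 // 5)) 0xffc0
step 6: v2 <- (v2 + 3)               0xffc0
step 7: eval (v2 < (2 + (lane // 3))) 0xffc0
step 8: v1 <- (min(-2, lane) + (v2 // 5)) 0x8000
step 9: v2 <- (v2 + 3)               0x8000
step 10: eval (v2 < (2 + (lane // 3))) 0x8000
step 11: v2 <- ((v1 % 4) // 5)        0xffff
step 12: v1 <- ((v2 + v2) % 3)        0xffff
step 13: v3 <- v1                     0xffff
step 14: v2 <- (v1 // 3)              0xffff
step 15: v1 <- 8                      0xffff

Answer: 16 steps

v1: 8,8,8,8,8,8,8,8,8,8,8,8,8,8,8,8
v3: 0,0,0,0,0,0,0,0,0,0,0,0,0,0,0,0
v2: 0,0,0,0,0,0,0,0,0,0,0,0,0,0,0,0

steps = 16; useful = 193; efficiency = 193/256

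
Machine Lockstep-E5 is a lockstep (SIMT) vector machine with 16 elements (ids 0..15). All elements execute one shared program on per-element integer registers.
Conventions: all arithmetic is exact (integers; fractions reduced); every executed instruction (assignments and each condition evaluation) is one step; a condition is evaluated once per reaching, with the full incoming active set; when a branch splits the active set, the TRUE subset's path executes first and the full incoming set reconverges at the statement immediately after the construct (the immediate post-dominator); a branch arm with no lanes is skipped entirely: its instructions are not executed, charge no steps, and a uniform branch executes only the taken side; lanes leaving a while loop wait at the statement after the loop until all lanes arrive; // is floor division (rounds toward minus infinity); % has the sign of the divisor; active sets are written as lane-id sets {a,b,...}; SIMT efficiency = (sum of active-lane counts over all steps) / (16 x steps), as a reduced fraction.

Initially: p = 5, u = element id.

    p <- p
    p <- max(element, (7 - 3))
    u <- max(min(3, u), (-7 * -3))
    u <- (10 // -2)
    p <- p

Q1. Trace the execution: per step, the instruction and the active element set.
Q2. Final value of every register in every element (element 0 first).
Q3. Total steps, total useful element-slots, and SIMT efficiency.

step 0: p <- p                       {0,1,2,3,4,5,6,7,8,9,10,11,12,13,14,15}
step 1: p <- max(element, (7 - 3))   {0,1,2,3,4,5,6,7,8,9,10,11,12,13,14,15}
step 2: u <- max(min(3, u), (-7 * -3)) {0,1,2,3,4,5,6,7,8,9,10,11,12,13,14,15}
step 3: u <- (10 // -2)              {0,1,2,3,4,5,6,7,8,9,10,11,12,13,14,15}
step 4: p <- p                       {0,1,2,3,4,5,6,7,8,9,10,11,12,13,14,15}

Answer: 5 steps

p: 4,4,4,4,4,5,6,7,8,9,10,11,12,13,14,15
u: -5,-5,-5,-5,-5,-5,-5,-5,-5,-5,-5,-5,-5,-5,-5,-5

steps = 5; useful = 80; efficiency = 80/80 = 1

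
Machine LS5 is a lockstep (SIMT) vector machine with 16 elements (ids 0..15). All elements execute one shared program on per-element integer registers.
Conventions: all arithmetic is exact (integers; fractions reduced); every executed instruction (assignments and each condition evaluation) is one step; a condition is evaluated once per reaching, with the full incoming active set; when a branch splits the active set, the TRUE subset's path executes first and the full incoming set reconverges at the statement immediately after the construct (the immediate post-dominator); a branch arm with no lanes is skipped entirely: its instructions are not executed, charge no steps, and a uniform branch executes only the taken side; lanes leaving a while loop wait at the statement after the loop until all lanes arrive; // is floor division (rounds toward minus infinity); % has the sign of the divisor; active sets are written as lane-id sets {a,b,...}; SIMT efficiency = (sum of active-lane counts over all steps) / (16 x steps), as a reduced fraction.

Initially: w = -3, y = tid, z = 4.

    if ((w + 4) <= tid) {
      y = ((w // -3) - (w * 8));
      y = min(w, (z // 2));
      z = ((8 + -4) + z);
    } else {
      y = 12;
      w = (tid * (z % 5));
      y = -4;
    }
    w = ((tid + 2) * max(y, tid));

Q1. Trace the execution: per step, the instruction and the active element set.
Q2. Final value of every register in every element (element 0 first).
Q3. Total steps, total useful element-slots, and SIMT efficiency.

step 0: eval ((w + 4) <= tid)        {0,1,2,3,4,5,6,7,8,9,10,11,12,13,14,15}
step 1: y <- ((w // -3) - (w * 8))   {1,2,3,4,5,6,7,8,9,10,11,12,13,14,15}
step 2: y <- min(w, (z // 2))        {1,2,3,4,5,6,7,8,9,10,11,12,13,14,15}
step 3: z <- ((8 + -4) + z)          {1,2,3,4,5,6,7,8,9,10,11,12,13,14,15}
step 4: y <- 12                      {0}
step 5: w <- (tid * (z % 5))         {0}
step 6: y <- -4                      {0}
step 7: w <- ((tid + 2) * max(y, tid)) {0,1,2,3,4,5,6,7,8,9,10,11,12,13,14,15}

Answer: 8 steps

w: 0,3,8,15,24,35,48,63,80,99,120,143,168,195,224,255
y: -4,-3,-3,-3,-3,-3,-3,-3,-3,-3,-3,-3,-3,-3,-3,-3
z: 4,8,8,8,8,8,8,8,8,8,8,8,8,8,8,8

steps = 8; useful = 80; efficiency = 80/128 = 5/8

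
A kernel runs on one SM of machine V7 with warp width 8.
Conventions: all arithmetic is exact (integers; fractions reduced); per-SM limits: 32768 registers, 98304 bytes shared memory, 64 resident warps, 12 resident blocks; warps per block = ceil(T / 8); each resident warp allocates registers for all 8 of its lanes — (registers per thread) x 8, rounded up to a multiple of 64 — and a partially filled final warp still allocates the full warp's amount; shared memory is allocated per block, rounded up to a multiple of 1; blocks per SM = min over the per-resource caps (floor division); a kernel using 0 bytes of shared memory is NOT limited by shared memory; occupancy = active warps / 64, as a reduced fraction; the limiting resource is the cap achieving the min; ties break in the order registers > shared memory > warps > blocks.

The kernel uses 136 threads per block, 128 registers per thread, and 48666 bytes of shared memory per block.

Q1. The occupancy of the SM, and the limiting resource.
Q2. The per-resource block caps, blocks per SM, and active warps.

Answer: occupancy 17/64, limited by registers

registers: 1 block
shared memory: 2 blocks
warps: 3 blocks
blocks: 12 blocks

Answer: 1 block, 17 active warps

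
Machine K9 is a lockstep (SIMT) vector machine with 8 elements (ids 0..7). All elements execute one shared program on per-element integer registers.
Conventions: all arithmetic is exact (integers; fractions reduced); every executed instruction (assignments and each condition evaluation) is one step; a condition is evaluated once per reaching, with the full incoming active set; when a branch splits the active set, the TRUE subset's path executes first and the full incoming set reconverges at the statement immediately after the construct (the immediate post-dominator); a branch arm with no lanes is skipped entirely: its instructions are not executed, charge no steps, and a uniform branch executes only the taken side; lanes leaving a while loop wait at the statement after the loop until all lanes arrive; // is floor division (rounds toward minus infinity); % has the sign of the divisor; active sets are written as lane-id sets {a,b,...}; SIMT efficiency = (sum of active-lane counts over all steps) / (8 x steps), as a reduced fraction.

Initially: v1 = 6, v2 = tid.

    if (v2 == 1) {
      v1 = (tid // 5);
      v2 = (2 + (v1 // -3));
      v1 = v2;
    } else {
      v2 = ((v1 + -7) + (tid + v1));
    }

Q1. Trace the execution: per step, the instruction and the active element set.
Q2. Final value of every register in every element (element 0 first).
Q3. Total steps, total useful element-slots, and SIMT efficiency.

step 0: eval (v2 == 1)               {0,1,2,3,4,5,6,7}
step 1: v1 <- (tid // 5)             {1}
step 2: v2 <- (2 + (v1 // -3))       {1}
step 3: v1 <- v2                     {1}
step 4: v2 <- ((v1 + -7) + (tid + v1)) {0,2,3,4,5,6,7}

Answer: 5 steps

v1: 6,2,6,6,6,6,6,6
v2: 5,2,7,8,9,10,11,12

steps = 5; useful = 18; efficiency = 18/40 = 9/20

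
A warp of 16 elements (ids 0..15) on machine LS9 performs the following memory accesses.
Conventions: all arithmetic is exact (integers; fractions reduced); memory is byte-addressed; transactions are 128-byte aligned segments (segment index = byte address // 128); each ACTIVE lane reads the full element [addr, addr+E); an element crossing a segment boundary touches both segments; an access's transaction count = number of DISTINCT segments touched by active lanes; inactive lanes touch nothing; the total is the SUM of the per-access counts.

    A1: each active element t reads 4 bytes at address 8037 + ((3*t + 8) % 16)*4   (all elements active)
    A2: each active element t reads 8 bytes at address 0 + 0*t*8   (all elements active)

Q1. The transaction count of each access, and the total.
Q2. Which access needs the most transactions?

A1: 2 transactions
A2: 1 transaction

Answer: 2,1; total 3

Answer: A1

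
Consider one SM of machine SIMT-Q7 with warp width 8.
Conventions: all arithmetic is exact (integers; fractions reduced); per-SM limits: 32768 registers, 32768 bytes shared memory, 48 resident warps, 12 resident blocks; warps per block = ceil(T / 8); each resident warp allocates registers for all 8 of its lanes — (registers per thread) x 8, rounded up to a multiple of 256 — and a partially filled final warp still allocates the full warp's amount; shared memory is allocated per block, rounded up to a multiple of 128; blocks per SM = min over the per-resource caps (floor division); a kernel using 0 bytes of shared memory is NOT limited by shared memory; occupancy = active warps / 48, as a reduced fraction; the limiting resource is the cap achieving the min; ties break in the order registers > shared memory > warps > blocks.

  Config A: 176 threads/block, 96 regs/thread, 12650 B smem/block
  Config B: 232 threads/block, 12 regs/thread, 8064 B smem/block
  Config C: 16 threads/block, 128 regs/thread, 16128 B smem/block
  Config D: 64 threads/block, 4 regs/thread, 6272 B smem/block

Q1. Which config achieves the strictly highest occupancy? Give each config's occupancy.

occupancies: A 11/24, B 29/48, C 1/12, D 5/6

Answer: D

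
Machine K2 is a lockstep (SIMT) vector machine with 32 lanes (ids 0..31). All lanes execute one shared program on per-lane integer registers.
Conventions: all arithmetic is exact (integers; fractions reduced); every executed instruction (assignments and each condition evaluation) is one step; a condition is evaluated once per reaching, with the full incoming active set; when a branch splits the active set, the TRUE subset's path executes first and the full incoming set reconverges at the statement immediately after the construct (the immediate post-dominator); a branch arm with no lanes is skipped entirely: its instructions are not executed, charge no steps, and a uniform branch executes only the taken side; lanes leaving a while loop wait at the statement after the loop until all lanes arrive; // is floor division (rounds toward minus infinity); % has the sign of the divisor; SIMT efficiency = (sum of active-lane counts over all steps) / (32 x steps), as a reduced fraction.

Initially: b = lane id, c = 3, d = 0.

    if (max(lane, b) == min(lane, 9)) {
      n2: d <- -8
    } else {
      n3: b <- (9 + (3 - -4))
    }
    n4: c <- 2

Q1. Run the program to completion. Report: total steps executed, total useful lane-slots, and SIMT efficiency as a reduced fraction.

Answer: 4 steps, 96 useful, 3/4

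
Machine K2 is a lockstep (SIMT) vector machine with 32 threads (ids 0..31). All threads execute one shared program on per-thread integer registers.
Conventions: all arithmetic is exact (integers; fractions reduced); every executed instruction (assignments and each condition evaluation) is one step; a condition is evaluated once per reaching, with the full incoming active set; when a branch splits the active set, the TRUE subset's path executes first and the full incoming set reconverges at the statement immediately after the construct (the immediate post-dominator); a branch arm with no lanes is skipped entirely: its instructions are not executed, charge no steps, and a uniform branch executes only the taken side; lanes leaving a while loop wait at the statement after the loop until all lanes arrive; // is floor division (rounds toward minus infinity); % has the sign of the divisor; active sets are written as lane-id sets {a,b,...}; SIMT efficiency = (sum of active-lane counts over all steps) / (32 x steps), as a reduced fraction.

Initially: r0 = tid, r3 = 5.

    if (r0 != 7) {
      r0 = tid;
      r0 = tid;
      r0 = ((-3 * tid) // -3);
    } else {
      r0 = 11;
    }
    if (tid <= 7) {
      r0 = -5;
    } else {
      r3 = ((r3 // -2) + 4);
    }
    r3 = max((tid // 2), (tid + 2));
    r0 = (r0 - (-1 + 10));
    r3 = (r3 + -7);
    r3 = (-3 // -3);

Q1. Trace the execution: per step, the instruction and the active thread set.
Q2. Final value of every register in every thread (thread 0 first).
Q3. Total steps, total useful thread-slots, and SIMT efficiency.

step 0: eval (r0 != 7)               {0,1,2,3,4,5,6,7,8,9,10,11,12,13,14,15,16,17,18,19,20,21,22,23,24,25,26,27,28,29,30,31}
step 1: r0 <- tid                    {0,1,2,3,4,5,6,8,9,10,11,12,13,14,15,16,17,18,19,20,21,22,23,24,25,26,27,28,29,30,31}
step 2: r0 <- tid                    {0,1,2,3,4,5,6,8,9,10,11,12,13,14,15,16,17,18,19,20,21,22,23,24,25,26,27,28,29,30,31}
step 3: r0 <- ((-3 * tid) // -3)     {0,1,2,3,4,5,6,8,9,10,11,12,13,14,15,16,17,18,19,20,21,22,23,24,25,26,27,28,29,30,31}
step 4: r0 <- 11                     {7}
step 5: eval (tid <= 7)              {0,1,2,3,4,5,6,7,8,9,10,11,12,13,14,15,16,17,18,19,20,21,22,23,24,25,26,27,28,29,30,31}
step 6: r0 <- -5                     {0,1,2,3,4,5,6,7}
step 7: r3 <- ((r3 // -2) + 4)       {8,9,10,11,12,13,14,15,16,17,18,19,20,21,22,23,24,25,26,27,28,29,30,31}
step 8: r3 <- max((tid // 2), (tid + 2)) {0,1,2,3,4,5,6,7,8,9,10,11,12,13,14,15,16,17,18,19,20,21,22,23,24,25,26,27,28,29,30,31}
step 9: r0 <- (r0 - (-1 + 10))       {0,1,2,3,4,5,6,7,8,9,10,11,12,13,14,15,16,17,18,19,20,21,22,23,24,25,26,27,28,29,30,31}
step 10: r3 <- (r3 + -7)              {0,1,2,3,4,5,6,7,8,9,10,11,12,13,14,15,16,17,18,19,20,21,22,23,24,25,26,27,28,29,30,31}
step 11: r3 <- (-3 // -3)             {0,1,2,3,4,5,6,7,8,9,10,11,12,13,14,15,16,17,18,19,20,21,22,23,24,25,26,27,28,29,30,31}

Answer: 12 steps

r0: -14,-14,-14,-14,-14,-14,-14,-14,-1,0,1,2,3,4,5,6,7,8,9,10,11,12,13,14,15,16,17,18,19,20,21,22
r3: 1,1,1,1,1,1,1,1,1,1,1,1,1,1,1,1,1,1,1,1,1,1,1,1,1,1,1,1,1,1,1,1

steps = 12; useful = 318; efficiency = 318/384 = 53/64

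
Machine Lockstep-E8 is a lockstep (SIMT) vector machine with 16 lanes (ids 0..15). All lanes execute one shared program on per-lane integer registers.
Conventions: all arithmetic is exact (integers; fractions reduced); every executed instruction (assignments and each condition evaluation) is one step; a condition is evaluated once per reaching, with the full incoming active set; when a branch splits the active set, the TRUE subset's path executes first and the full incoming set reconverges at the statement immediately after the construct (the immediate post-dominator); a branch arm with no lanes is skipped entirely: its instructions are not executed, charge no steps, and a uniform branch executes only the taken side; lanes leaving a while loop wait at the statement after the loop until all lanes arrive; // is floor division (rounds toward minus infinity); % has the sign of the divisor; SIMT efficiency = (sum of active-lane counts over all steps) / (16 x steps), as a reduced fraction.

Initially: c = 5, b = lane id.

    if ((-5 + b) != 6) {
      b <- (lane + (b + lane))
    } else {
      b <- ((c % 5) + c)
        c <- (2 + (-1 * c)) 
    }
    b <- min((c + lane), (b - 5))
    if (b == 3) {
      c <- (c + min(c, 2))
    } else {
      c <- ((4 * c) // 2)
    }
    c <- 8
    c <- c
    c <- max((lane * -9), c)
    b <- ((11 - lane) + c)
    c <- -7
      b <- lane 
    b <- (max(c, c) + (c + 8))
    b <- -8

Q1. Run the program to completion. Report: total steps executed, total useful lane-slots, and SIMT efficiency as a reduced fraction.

Answer: 15 steps, 209 useful, 209/240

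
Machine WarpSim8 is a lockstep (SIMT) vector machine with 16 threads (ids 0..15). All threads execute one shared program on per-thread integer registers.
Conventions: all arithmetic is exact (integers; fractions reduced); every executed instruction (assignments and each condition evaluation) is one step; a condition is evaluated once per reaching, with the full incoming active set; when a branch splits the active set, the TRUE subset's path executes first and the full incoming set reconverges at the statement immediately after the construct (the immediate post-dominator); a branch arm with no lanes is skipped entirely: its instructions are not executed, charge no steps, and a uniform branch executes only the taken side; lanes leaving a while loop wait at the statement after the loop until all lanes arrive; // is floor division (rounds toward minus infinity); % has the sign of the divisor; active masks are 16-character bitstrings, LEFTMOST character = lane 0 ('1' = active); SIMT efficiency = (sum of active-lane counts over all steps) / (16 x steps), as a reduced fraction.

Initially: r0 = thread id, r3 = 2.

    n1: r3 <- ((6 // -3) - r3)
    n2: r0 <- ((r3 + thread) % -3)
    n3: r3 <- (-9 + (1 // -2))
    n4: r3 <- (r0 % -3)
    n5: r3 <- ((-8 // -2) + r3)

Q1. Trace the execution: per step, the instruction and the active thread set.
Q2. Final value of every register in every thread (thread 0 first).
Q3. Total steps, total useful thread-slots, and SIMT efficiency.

step 0: r3 <- ((6 // -3) - r3)       1111111111111111
step 1: r0 <- ((r3 + thread) % -3)   1111111111111111
step 2: r3 <- (-9 + (1 // -2))       1111111111111111
step 3: r3 <- (r0 % -3)              1111111111111111
step 4: r3 <- ((-8 // -2) + r3)      1111111111111111

Answer: 5 steps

r0: -1,0,-2,-1,0,-2,-1,0,-2,-1,0,-2,-1,0,-2,-1
r3: 3,4,2,3,4,2,3,4,2,3,4,2,3,4,2,3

steps = 5; useful = 80; efficiency = 80/80 = 1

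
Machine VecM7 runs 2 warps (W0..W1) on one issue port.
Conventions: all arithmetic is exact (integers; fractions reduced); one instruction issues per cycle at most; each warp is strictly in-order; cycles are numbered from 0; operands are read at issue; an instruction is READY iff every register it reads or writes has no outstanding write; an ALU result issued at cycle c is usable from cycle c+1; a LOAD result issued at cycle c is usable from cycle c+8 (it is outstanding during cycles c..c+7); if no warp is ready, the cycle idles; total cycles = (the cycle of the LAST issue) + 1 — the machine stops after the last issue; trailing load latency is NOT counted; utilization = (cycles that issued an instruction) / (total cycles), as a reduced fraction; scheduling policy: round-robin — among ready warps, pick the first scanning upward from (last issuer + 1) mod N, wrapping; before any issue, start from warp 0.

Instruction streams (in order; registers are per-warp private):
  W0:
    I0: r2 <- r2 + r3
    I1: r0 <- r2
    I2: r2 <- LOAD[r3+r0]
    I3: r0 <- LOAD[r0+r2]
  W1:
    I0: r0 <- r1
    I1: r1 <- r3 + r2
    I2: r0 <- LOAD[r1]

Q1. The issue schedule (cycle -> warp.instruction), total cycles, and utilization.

cycle 0: W0.I0
cycle 1: W1.I0
cycle 2: W0.I1
cycle 3: W1.I1
cycle 4: W0.I2
cycle 5: W1.I2
cycle 6: idle
cycle 7: idle
cycle 8: idle
cycle 9: idle
cycle 10: idle
cycle 11: idle
cycle 12: W0.I3

Answer: 13 cycles, utilization 7/13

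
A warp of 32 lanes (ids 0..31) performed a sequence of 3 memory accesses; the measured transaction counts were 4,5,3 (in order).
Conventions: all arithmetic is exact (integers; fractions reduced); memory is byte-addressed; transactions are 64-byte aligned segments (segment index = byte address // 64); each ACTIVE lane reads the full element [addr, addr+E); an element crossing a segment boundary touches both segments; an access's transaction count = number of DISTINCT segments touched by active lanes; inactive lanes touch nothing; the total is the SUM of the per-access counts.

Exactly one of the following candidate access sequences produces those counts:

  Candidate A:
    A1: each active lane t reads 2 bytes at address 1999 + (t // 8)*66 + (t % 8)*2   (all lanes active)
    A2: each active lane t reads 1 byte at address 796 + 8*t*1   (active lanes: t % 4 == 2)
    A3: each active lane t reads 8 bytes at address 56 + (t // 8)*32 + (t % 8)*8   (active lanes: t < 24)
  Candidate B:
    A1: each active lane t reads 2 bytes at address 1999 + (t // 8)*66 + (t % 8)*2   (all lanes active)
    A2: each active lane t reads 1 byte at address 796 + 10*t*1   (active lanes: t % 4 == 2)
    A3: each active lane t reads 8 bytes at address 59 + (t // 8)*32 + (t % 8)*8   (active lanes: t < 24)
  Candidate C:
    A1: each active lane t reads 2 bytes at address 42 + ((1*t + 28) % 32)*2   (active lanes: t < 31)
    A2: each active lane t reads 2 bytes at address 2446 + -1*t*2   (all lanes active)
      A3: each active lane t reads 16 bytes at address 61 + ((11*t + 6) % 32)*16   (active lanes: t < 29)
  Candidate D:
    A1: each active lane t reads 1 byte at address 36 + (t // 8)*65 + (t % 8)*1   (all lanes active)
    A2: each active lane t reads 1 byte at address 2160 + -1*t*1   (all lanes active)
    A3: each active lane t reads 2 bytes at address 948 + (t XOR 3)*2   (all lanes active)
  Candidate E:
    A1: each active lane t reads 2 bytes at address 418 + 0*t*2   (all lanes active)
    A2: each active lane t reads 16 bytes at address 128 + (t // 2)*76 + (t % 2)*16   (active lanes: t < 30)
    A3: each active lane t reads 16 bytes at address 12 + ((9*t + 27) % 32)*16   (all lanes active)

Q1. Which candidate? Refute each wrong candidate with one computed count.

B: A2 gives 6 transactions, not 5
C: A1 gives 2 transactions, not 4
D: A2 gives 1 transaction, not 5
E: A1 gives 1 transaction, not 4
A: all counts match (4,5,3)

Answer: A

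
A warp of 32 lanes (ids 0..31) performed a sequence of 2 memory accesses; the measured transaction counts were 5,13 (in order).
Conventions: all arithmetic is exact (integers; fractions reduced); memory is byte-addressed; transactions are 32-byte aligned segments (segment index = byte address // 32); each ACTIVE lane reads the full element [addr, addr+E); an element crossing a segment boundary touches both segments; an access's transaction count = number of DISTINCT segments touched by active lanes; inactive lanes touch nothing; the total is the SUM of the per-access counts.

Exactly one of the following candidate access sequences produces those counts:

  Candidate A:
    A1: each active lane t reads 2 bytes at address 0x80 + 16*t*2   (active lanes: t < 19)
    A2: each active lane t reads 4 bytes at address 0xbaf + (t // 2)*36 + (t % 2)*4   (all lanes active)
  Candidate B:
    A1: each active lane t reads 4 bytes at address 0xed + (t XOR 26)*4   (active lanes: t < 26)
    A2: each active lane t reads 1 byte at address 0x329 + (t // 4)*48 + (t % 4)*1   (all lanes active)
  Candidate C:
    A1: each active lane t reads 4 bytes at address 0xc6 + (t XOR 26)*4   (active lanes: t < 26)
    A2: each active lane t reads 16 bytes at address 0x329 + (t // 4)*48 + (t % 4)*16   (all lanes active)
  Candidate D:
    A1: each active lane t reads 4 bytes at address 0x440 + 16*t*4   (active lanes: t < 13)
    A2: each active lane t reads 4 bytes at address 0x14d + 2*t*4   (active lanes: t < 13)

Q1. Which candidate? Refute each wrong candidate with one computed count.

A: A1 gives 19 transactions, not 5
B: A2 gives 8 transactions, not 13
D: A1 gives 13 transactions, not 5
C: all counts match (5,13)

Answer: C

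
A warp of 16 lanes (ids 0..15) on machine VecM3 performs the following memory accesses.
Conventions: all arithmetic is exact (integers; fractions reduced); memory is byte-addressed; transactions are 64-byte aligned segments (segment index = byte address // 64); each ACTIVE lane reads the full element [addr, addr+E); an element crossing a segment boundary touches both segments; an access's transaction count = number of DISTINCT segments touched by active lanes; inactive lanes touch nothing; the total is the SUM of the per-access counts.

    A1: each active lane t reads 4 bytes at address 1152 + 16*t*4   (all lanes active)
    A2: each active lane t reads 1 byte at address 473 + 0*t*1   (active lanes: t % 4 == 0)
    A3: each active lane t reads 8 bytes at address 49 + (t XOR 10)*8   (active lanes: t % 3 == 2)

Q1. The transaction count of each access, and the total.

A1: 16 transactions
A2: 1 transaction
A3: 3 transactions

Answer: 16,1,3; total 20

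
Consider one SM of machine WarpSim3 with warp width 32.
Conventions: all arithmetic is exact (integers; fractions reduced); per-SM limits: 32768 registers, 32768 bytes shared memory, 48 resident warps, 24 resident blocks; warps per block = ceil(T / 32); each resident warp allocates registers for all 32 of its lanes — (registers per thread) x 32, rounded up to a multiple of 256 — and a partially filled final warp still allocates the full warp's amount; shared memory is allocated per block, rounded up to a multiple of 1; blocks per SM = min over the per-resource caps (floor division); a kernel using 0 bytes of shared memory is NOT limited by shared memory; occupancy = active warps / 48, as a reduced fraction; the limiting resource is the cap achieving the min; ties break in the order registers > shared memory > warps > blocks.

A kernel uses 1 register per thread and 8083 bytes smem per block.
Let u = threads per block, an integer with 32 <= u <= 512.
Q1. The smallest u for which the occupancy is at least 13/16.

Answer: u = 289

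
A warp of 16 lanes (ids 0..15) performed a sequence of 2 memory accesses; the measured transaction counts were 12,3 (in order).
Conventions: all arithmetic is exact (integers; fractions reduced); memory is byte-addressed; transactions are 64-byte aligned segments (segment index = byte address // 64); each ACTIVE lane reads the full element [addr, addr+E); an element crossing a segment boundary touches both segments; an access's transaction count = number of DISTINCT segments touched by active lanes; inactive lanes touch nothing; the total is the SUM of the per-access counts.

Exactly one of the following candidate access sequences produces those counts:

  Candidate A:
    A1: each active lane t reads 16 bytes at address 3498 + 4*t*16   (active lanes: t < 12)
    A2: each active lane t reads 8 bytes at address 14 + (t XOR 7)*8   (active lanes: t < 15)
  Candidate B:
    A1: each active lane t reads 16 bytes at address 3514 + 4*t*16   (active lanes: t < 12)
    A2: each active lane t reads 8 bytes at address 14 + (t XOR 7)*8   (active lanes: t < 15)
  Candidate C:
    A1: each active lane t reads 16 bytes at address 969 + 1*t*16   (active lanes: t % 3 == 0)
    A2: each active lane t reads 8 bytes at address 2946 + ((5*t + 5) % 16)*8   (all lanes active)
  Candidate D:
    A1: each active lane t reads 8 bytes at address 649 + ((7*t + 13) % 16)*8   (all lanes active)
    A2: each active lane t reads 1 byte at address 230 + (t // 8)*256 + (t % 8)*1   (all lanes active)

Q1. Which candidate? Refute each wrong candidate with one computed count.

B: A1 gives 13 transactions, not 12
C: A1 gives 5 transactions, not 12
D: A1 gives 3 transactions, not 12
A: all counts match (12,3)

Answer: A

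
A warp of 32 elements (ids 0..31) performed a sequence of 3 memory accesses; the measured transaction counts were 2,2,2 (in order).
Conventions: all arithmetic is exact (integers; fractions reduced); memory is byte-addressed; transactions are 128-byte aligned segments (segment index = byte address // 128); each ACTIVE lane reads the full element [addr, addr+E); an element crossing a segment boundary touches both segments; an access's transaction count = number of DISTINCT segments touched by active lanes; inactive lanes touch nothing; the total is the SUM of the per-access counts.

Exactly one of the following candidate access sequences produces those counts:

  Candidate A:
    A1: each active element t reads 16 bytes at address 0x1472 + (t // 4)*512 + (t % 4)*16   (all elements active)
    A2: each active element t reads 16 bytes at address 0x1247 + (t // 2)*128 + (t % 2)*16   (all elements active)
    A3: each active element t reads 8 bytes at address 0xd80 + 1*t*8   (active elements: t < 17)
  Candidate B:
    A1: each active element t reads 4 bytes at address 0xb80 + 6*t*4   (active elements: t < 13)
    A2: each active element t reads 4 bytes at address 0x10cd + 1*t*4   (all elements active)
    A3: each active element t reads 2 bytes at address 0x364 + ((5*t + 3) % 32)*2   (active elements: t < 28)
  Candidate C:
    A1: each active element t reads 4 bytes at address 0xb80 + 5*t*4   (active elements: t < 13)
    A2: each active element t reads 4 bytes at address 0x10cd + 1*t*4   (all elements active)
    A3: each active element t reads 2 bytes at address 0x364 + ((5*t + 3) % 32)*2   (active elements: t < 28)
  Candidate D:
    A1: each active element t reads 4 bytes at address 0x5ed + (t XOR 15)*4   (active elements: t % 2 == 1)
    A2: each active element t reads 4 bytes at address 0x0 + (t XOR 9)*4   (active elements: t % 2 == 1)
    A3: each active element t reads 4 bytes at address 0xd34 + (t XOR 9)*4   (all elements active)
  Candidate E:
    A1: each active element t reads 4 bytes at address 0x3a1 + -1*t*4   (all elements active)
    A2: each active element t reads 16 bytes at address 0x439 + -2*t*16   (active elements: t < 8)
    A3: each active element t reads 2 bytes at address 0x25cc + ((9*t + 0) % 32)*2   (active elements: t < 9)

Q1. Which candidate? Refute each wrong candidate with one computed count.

A: A1 gives 16 transactions, not 2
B: A1 gives 3 transactions, not 2
D: A2 gives 1 transaction, not 2
E: A2 gives 3 transactions, not 2
C: all counts match (2,2,2)

Answer: C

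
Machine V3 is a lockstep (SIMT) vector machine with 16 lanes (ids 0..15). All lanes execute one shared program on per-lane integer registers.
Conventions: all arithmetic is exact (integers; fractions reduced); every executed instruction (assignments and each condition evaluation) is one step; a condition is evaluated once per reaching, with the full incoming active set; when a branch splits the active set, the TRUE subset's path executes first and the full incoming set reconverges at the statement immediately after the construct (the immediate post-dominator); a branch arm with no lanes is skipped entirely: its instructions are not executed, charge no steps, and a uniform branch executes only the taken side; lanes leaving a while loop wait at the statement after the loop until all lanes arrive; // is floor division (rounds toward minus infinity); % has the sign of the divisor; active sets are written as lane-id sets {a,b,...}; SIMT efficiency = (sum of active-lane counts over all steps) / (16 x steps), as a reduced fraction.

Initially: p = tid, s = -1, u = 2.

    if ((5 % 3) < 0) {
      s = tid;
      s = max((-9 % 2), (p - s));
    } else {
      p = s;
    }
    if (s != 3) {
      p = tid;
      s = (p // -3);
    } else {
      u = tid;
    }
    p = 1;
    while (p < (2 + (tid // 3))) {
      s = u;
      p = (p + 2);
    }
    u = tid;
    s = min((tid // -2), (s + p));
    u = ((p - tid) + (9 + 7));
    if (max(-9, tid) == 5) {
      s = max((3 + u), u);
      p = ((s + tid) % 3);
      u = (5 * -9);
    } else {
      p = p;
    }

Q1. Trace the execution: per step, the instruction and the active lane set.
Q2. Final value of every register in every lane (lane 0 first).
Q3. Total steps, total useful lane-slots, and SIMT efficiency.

step 0: eval ((5 % 3) < 0)           {0,1,2,3,4,5,6,7,8,9,10,11,12,13,14,15}
step 1: p <- s                       {0,1,2,3,4,5,6,7,8,9,10,11,12,13,14,15}
step 2: eval (s != 3)                {0,1,2,3,4,5,6,7,8,9,10,11,12,13,14,15}
step 3: p <- tid                     {0,1,2,3,4,5,6,7,8,9,10,11,12,13,14,15}
step 4: s <- (p // -3)               {0,1,2,3,4,5,6,7,8,9,10,11,12,13,14,15}
step 5: p <- 1                       {0,1,2,3,4,5,6,7,8,9,10,11,12,13,14,15}
step 6: eval (p < (2 + (tid // 3)))  {0,1,2,3,4,5,6,7,8,9,10,11,12,13,14,15}
step 7: s <- u                       {0,1,2,3,4,5,6,7,8,9,10,11,12,13,14,15}
step 8: p <- (p + 2)                 {0,1,2,3,4,5,6,7,8,9,10,11,12,13,14,15}
step 9: eval (p < (2 + (tid // 3)))  {0,1,2,3,4,5,6,7,8,9,10,11,12,13,14,15}
step 10: s <- u                       {6,7,8,9,10,11,12,13,14,15}
step 11: p <- (p + 2)                 {6,7,8,9,10,11,12,13,14,15}
step 12: eval (p < (2 + (tid // 3)))  {6,7,8,9,10,11,12,13,14,15}
step 13: s <- u                       {12,13,14,15}
step 14: p <- (p + 2)                 {12,13,14,15}
step 15: eval (p < (2 + (tid // 3)))  {12,13,14,15}
step 16: u <- tid                     {0,1,2,3,4,5,6,7,8,9,10,11,12,13,14,15}
step 17: s <- min((tid // -2), (s + p)) {0,1,2,3,4,5,6,7,8,9,10,11,12,13,14,15}
step 18: u <- ((p - tid) + (9 + 7))   {0,1,2,3,4,5,6,7,8,9,10,11,12,13,14,15}
step 19: eval (max(-9, tid) == 5)     {0,1,2,3,4,5,6,7,8,9,10,11,12,13,14,15}
step 20: s <- max((3 + u), u)         {5}
step 21: p <- ((s + tid) % 3)         {5}
step 22: u <- (5 * -9)                {5}
step 23: p <- p                       {0,1,2,3,4,6,7,8,9,10,11,12,13,14,15}

Answer: 24 steps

p: 3,3,3,3,3,1,5,5,5,5,5,5,7,7,7,7
s: 0,-1,-1,-2,-2,17,-3,-4,-4,-5,-5,-6,-6,-7,-7,-8
u: 19,18,17,16,15,-45,15,14,13,12,11,10,11,10,9,8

steps = 24; useful = 284; efficiency = 284/384 = 71/96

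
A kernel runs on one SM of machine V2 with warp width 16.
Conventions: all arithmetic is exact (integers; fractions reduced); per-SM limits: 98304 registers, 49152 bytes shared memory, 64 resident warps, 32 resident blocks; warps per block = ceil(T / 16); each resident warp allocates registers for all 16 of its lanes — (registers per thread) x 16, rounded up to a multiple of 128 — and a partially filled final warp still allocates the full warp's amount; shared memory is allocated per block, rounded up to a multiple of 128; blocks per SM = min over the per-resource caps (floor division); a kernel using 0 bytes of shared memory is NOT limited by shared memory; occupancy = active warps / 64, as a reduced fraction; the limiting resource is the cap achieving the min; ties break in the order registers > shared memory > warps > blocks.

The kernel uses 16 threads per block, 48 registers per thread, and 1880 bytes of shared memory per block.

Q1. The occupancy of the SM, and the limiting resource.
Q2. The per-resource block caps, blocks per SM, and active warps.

Answer: occupancy 25/64, limited by shared memory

registers: 128 blocks
shared memory: 25 blocks
warps: 64 blocks
blocks: 32 blocks

Answer: 25 blocks, 25 active warps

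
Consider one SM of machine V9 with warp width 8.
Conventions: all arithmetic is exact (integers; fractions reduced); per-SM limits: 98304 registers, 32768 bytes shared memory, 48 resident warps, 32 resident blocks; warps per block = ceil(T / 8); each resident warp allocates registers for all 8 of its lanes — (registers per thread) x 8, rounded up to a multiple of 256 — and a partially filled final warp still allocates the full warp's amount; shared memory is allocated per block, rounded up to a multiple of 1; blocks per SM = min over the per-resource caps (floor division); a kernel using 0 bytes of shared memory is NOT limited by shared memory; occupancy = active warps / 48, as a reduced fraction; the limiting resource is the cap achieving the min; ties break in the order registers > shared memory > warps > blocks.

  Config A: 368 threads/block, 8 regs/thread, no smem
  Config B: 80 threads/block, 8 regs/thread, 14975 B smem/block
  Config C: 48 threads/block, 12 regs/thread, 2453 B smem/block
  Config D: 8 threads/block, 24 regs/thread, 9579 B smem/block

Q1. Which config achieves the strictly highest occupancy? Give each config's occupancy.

occupancies: A 23/24, B 5/12, C 1, D 1/16

Answer: C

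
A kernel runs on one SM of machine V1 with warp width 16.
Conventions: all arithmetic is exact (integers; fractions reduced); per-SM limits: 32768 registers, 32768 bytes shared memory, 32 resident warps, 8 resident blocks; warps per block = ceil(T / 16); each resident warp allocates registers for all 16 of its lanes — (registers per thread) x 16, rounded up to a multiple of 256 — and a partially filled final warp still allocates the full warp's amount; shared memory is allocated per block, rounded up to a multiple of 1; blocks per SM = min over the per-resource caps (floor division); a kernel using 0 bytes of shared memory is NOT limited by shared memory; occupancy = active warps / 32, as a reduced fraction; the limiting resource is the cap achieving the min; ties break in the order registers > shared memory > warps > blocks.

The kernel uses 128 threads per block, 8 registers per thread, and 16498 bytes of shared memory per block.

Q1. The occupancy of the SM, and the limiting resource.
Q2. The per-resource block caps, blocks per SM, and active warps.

Answer: occupancy 1/4, limited by shared memory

registers: 16 blocks
shared memory: 1 block
warps: 4 blocks
blocks: 8 blocks

Answer: 1 block, 8 active warps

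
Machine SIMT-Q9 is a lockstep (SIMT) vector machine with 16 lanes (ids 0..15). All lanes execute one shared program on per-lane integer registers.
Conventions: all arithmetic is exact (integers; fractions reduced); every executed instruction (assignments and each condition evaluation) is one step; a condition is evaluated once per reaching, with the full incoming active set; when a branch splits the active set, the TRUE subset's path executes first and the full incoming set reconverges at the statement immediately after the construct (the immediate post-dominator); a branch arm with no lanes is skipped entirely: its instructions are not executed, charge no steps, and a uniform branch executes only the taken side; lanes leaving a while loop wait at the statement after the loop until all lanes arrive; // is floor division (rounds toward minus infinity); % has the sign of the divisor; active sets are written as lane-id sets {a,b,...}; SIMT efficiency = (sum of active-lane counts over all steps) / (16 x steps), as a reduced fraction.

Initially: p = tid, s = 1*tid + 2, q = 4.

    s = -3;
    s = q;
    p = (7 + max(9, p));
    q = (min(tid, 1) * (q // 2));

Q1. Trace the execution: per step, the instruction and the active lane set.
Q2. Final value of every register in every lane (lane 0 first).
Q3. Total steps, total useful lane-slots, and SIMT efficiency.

step 0: s <- -3                      {0,1,2,3,4,5,6,7,8,9,10,11,12,13,14,15}
step 1: s <- q                       {0,1,2,3,4,5,6,7,8,9,10,11,12,13,14,15}
step 2: p <- (7 + max(9, p))         {0,1,2,3,4,5,6,7,8,9,10,11,12,13,14,15}
step 3: q <- (min(tid, 1) * (q // 2)) {0,1,2,3,4,5,6,7,8,9,10,11,12,13,14,15}

Answer: 4 steps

p: 16,16,16,16,16,16,16,16,16,16,17,18,19,20,21,22
s: 4,4,4,4,4,4,4,4,4,4,4,4,4,4,4,4
q: 0,2,2,2,2,2,2,2,2,2,2,2,2,2,2,2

steps = 4; useful = 64; efficiency = 64/64 = 1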